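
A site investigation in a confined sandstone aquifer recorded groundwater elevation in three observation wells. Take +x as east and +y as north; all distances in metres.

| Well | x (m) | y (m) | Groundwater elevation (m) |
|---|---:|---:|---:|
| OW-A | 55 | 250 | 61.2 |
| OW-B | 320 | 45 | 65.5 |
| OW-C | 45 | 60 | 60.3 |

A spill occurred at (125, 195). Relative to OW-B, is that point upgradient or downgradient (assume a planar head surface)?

downgradient

Differences from OW-A: to OW-B (Δx, Δy, Δh) = (265, -205, +4.3); to OW-C = (-10, -190, -0.9).
Solve a·Δx + b·Δy = Δh: det = 265·(-190) − (-10)·(-205) = -52400.
∂h/∂x = [(+4.3)·(-190) − (-0.9)·(-205)] / -52400 = +0.01911
∂h/∂y = [265·(-0.9) − (-10)·(+4.3)] / -52400 = +0.003731
Head at (125, 195) = 61.2 + (+0.01911)·(70) + (+0.003731)·(-55) = 62.33 m.
That is lower than the 65.5 m at OW-B, so the point is downgradient.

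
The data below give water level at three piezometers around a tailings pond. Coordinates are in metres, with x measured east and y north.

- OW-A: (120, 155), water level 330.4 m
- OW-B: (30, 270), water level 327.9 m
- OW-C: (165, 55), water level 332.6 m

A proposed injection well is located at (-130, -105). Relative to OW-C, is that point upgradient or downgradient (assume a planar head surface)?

upgradient

Taking OW-A as reference: OW-B−OW-A = (-90, 115, -2.5); OW-C−OW-A = (45, -100, +2.2).
Solve a·Δx + b·Δy = Δh: det = (-90)·(-100) − 45·115 = 3825.
∂h/∂x = [(-2.5)·(-100) − (+2.2)·115] / 3825 = -0.0007843
∂h/∂y = [(-90)·(+2.2) − 45·(-2.5)] / 3825 = -0.02235
Head at (-130, -105) = 330.4 + (-0.0007843)·(-250) + (-0.02235)·(-260) = 336.41 m.
That is higher than the 332.6 m at OW-C, so the point is upgradient.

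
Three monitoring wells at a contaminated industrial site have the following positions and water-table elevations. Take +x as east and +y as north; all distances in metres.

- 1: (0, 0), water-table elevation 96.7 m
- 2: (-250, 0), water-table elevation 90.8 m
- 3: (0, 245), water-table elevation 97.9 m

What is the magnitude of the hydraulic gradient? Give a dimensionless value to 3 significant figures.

0.0241

∂h/∂x = (90.8 − 96.7) / (-250 − 0) = +0.02360
∂h/∂y = (97.9 − 96.7) / (245 − 0) = +0.004898
|∇h| = √(0.02360² + 0.004898²) = 0.0241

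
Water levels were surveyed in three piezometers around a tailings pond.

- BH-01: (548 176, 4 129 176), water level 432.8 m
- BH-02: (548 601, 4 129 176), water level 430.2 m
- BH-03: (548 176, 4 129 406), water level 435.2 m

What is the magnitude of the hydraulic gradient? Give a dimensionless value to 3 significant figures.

∂h/∂x = (430.2 − 432.8) / (548601 − 548176) = -0.006118
∂h/∂y = (435.2 − 432.8) / (4129406 − 4129176) = +0.01043
|∇h| = √(-0.006118² + 0.01043²) = 0.01209

0.0121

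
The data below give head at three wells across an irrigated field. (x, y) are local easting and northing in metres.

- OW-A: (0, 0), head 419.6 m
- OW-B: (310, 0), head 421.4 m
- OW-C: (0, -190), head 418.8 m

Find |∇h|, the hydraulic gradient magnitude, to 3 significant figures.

0.00717

∂h/∂x = (421.4 − 419.6) / (310 − 0) = +0.005806
∂h/∂y = (418.8 − 419.6) / (-190 − 0) = +0.004211
|∇h| = √(0.005806² + 0.004211²) = 0.007172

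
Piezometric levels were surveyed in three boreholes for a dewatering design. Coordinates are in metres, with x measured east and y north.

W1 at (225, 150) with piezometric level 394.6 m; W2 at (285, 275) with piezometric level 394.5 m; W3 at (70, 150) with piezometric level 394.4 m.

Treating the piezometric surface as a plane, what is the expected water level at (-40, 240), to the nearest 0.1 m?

Differences from W1: to W2 (Δx, Δy, Δh) = (60, 125, -0.1); to W3 = (-155, 0, -0.2).
Determinant of the coordinate differences = 60·0 − (-155)·125 = 19375.
∂h/∂x = [(-0.1)·0 − (-0.2)·125] / 19375 = +0.001290
∂h/∂y = [60·(-0.2) − (-155)·(-0.1)] / 19375 = -0.001419
h(-40, 240) = 394.6 + (+0.001290)·(-265) + (-0.001419)·(90) = 394.6 -0.342 -0.128 = 394.130 m.

394.1 m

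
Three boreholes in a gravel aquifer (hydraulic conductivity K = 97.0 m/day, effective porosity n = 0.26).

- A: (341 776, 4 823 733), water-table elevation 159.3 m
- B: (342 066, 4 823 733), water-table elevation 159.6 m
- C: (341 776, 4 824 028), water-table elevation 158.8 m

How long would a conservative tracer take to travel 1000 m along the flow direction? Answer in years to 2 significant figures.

3.7 years

∂h/∂x = (159.6 − 159.3) / (342066 − 341776) = +0.001034
∂h/∂y = (158.8 − 159.3) / (4824028 − 4823733) = -0.001695
|∇h| = √(0.001034² + -0.001695²) = 0.001985
Seepage velocity v = K·i/n = 97.0 × 0.001985 / 0.26 = 0.7406 m/day.
t = 1000 / 0.7406 = 1350 days = 3.7 years.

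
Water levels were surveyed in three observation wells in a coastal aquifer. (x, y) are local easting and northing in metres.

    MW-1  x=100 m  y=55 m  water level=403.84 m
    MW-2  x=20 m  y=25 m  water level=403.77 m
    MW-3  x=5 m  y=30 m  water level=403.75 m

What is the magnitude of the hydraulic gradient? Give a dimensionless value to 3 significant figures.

Three-point gradient (reference MW-1): Δ to MW-2 = (-80, -30, -0.07), Δ to MW-3 = (-95, -25, -0.09).
∂h/∂x = +0.001118, ∂h/∂y = -0.0006471 (det = -850).
|∇h| = √(0.001118² + -0.0006471²) = 0.001292

0.00129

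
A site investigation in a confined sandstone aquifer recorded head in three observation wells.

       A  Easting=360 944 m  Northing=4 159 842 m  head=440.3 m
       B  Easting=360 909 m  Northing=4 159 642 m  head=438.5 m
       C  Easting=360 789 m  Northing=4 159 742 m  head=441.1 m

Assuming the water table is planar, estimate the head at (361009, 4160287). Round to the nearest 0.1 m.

444.5 m

Differences from A: to B (Δx, Δy, Δh) = (-35, -200, -1.8); to C = (-155, -100, +0.8).
Solve a·Δx + b·Δy = Δh: det = (-35)·(-100) − (-155)·(-200) = -27500.
∂h/∂x = [(-1.8)·(-100) − (+0.8)·(-200)] / -27500 = -0.01236
∂h/∂y = [(-35)·(+0.8) − (-155)·(-1.8)] / -27500 = +0.01116
h(361009, 4160287) = 440.3 + (-0.01236)·(65) + (+0.01116)·(445) = 440.3 -0.804 +4.968 = 444.464 m.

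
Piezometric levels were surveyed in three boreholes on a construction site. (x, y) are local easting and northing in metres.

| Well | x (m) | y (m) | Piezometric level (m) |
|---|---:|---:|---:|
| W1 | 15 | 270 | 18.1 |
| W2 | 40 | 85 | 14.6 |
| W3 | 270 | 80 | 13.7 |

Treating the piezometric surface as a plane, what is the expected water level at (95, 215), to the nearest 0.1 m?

16.8 m

With h = a·x + b·y + c and W1 as origin, the differences give:
  25·a + (-185)·b = -3.5
  255·a + (-190)·b = -4.4
Eliminate b (×(-190) and ×(-185), subtract): 42425·a = -149.00 → a = ∂h/∂x = -0.003512
Back-substitute: b = ∂h/∂y = +0.01844.
h(95, 215) = 18.1 + (-0.003512)·(80) + (+0.01844)·(-55) = 18.1 -0.281 -1.014 = 16.805 m.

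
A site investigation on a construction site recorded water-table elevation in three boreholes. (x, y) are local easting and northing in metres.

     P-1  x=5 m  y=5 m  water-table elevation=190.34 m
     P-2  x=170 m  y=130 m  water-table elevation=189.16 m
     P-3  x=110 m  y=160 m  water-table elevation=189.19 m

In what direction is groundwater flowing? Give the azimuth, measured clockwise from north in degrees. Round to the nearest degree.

031°

Taking P-1 as reference: P-2−P-1 = (165, 125, -1.18); P-3−P-1 = (105, 155, -1.15).
Solve a·Δx + b·Δy = Δh: det = 165·155 − 105·125 = 12450.
∂h/∂x = [(-1.18)·155 − (-1.15)·125] / 12450 = -0.003145
∂h/∂y = [165·(-1.15) − 105·(-1.18)] / 12450 = -0.005289
Flow direction (−∇h) has components (+0.003145 E, +0.005289 N).
Azimuth = atan2(E, N) = atan2(+0.003145, +0.005289) = 30.7° ≈ 031°.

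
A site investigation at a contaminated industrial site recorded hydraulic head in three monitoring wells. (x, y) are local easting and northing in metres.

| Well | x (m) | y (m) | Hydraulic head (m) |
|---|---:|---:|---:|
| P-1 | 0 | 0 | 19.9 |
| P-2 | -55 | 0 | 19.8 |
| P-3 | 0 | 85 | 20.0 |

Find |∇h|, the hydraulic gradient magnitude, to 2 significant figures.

∂h/∂x = (19.8 − 19.9) / (-55 − 0) = +0.001818
∂h/∂y = (20.0 − 19.9) / (85 − 0) = +0.001176
|∇h| = √(0.001818² + 0.001176²) = 0.002165

0.0022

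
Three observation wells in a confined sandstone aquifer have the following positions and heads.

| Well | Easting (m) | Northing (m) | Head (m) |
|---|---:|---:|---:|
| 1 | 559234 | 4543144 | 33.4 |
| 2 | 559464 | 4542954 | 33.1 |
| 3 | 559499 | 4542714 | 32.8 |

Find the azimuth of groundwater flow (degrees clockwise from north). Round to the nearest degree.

166°

Taking 1 as reference: 2−1 = (230, -190, -0.3); 3−1 = (265, -430, -0.6).
Solve a·Δx + b·Δy = Δh: det = 230·(-430) − 265·(-190) = -48550.
∂h/∂x = [(-0.3)·(-430) − (-0.6)·(-190)] / -48550 = -0.0003090
∂h/∂y = [230·(-0.6) − 265·(-0.3)] / -48550 = +0.001205
Flow direction (−∇h) has components (+0.0003090 E, -0.001205 N).
Azimuth = atan2(E, N) = atan2(+0.0003090, -0.001205) = 165.6° ≈ 166°.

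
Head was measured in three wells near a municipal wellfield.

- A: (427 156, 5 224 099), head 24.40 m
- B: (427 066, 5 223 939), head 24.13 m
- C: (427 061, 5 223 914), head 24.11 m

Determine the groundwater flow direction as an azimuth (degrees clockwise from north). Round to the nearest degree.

263°

Taking A as reference: B−A = (-90, -160, -0.27); C−A = (-95, -185, -0.29).
Determinant of the coordinate differences = (-90)·(-185) − (-95)·(-160) = 1450.
∂h/∂x = [(-0.27)·(-185) − (-0.29)·(-160)] / 1450 = +0.002448
∂h/∂y = [(-90)·(-0.29) − (-95)·(-0.27)] / 1450 = +0.0003103
Flow direction (−∇h) has components (-0.002448 E, -0.0003103 N).
Azimuth = atan2(E, N) = atan2(-0.002448, -0.0003103) = 262.8° ≈ 263°.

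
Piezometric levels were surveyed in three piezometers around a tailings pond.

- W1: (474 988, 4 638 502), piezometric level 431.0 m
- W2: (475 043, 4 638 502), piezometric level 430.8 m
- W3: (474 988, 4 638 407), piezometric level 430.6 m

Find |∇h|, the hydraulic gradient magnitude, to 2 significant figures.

∂h/∂x = (430.8 − 431.0) / (475043 − 474988) = -0.003636
∂h/∂y = (430.6 − 431.0) / (4638407 − 4638502) = +0.004211
|∇h| = √(-0.003636² + 0.004211²) = 0.005564

0.0056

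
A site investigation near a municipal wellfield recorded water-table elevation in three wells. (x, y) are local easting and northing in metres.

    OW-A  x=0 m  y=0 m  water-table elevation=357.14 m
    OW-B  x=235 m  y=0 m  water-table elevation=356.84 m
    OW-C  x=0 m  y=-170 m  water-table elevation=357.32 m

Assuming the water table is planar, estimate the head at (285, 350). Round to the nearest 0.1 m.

∂h/∂x = (356.84 − 357.14) / (235 − 0) = -0.001277
∂h/∂y = (357.32 − 357.14) / (-170 − 0) = -0.001059
h(285, 350) = 357.14 + (-0.001277)·(285) + (-0.001059)·(350) = 357.14 -0.364 -0.371 = 356.406 m.

356.4 m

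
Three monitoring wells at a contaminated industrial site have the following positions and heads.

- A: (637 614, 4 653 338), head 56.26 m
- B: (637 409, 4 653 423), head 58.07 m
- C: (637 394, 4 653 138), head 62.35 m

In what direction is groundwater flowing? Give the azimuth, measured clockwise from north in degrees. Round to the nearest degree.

046°

Three-point gradient (reference A): Δ to B = (-205, 85, +1.81), Δ to C = (-220, -200, +6.09).
∂h/∂x = -0.01473, ∂h/∂y = -0.01424 (det = 59700).
Flow direction (−∇h) has components (+0.01473 E, +0.01424 N).
Azimuth = atan2(E, N) = atan2(+0.01473, +0.01424) = 46.0° ≈ 046°.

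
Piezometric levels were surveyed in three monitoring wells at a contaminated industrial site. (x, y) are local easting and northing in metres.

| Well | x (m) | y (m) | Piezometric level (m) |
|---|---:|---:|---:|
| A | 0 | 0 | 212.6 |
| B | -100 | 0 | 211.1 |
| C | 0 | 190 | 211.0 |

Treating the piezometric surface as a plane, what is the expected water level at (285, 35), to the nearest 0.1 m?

∂h/∂x = (211.1 − 212.6) / (-100 − 0) = +0.01500
∂h/∂y = (211.0 − 212.6) / (190 − 0) = -0.008421
h(285, 35) = 212.6 + (+0.01500)·(285) + (-0.008421)·(35) = 212.6 +4.275 -0.295 = 216.580 m.

216.6 m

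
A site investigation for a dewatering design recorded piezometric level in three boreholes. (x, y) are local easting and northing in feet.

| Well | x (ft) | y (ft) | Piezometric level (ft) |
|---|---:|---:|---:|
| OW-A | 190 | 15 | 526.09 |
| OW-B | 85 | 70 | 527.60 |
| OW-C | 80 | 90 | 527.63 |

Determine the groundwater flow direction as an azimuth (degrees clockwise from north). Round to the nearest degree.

081°

Differences from OW-A: to OW-B (Δx, Δy, Δh) = (-105, 55, +1.51); to OW-C = (-110, 75, +1.54).
Determinant of the coordinate differences = (-105)·75 − (-110)·55 = -1825.
∂h/∂x = [(+1.51)·75 − (+1.54)·55] / -1825 = -0.01564
∂h/∂y = [(-105)·(+1.54) − (-110)·(+1.51)] / -1825 = -0.002411
Flow direction (−∇h) has components (+0.01564 E, +0.002411 N).
Azimuth = atan2(E, N) = atan2(+0.01564, +0.002411) = 81.2° ≈ 081°.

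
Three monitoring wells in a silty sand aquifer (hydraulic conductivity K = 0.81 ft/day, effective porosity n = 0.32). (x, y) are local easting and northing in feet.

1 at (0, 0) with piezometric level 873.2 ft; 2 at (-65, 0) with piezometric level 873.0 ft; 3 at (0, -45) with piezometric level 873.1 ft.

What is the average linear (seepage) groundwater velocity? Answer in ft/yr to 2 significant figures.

∂h/∂x = (873.0 − 873.2) / (-65 − 0) = +0.003077
∂h/∂y = (873.1 − 873.2) / (-45 − 0) = +0.002222
|∇h| = √(0.003077² + 0.002222²) = 0.003795
Seepage velocity v = K·i/n = 0.81 × 0.003795 / 0.32 = 0.009606 ft/day = 3.509 ft/yr.

3.5 ft/yr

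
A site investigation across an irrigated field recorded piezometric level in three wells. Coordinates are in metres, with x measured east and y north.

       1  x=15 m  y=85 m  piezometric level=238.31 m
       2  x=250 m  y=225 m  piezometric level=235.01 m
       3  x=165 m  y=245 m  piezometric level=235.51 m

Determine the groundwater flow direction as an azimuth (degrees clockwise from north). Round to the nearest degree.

With h = a·x + b·y + c and 1 as origin, the differences give:
  235·a + 140·b = -3.30
  150·a + 160·b = -2.80
Eliminate b (×160 and ×140, subtract): 16600·a = -136.000 → a = ∂h/∂x = -0.008193
Back-substitute: b = ∂h/∂y = -0.009819.
Flow direction (−∇h) has components (+0.008193 E, +0.009819 N).
Azimuth = atan2(E, N) = atan2(+0.008193, +0.009819) = 39.8° ≈ 040°.

040°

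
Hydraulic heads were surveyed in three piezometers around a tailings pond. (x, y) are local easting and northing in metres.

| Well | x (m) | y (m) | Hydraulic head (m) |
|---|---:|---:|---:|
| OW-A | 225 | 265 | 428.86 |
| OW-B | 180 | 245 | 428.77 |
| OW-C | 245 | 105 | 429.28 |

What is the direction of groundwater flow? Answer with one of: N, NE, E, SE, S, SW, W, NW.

NW

Three-point gradient (reference OW-A): Δ to OW-B = (-45, -20, -0.09), Δ to OW-C = (20, -160, +0.42).
∂h/∂x = +0.003000, ∂h/∂y = -0.002250 (det = 7600).
Flow = −∇h = (-0.003000 east, +0.002250 north), which points northwest.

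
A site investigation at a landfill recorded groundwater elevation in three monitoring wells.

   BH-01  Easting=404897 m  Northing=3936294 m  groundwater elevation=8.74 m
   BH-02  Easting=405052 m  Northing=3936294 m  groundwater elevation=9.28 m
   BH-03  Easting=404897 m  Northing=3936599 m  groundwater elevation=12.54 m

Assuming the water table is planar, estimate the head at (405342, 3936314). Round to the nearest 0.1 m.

10.5 m

∂h/∂x = (9.28 − 8.74) / (405052 − 404897) = +0.003484
∂h/∂y = (12.54 − 8.74) / (3936599 − 3936294) = +0.01246
h(405342, 3936314) = 8.74 + (+0.003484)·(445) + (+0.01246)·(20) = 8.74 +1.550 +0.249 = 10.540 m.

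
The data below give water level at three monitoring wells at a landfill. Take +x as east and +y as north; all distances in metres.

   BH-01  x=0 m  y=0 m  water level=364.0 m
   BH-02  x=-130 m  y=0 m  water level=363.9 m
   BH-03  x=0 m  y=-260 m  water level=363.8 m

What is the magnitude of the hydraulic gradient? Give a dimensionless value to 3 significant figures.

0.00109

∂h/∂x = (363.9 − 364.0) / (-130 − 0) = +0.0007692
∂h/∂y = (363.8 − 364.0) / (-260 − 0) = +0.0007692
|∇h| = √(0.0007692² + 0.0007692²) = 0.001088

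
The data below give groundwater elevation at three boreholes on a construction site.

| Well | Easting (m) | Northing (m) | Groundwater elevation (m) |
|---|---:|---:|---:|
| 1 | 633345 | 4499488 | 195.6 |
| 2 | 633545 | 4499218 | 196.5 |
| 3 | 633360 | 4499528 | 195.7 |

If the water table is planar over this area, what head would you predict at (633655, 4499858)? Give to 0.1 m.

197.4 m

With h = a·x + b·y + c and 1 as origin, the differences give:
  200·a + (-270)·b = +0.9
  15·a + 40·b = +0.1
Eliminate b (×40 and ×(-270), subtract): 12050·a = 63.00 → a = ∂h/∂x = +0.005228
Back-substitute: b = ∂h/∂y = +0.0005394.
h(633655, 4499858) = 195.6 + (+0.005228)·(310) + (+0.0005394)·(370) = 195.6 +1.621 +0.200 = 197.420 m.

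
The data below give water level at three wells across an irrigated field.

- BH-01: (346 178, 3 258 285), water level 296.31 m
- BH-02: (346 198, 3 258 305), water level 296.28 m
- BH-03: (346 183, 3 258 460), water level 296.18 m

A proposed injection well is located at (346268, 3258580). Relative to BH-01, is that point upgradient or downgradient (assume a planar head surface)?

With h = a·x + b·y + c and BH-01 as origin, the differences give:
  20·a + 20·b = -0.03
  5·a + 175·b = -0.13
Eliminate b (×175 and ×20, subtract): 3400·a = -2.650 → a = ∂h/∂x = -0.0007794
Back-substitute: b = ∂h/∂y = -0.0007206.
Head at (346268, 3258580) = 296.31 + (-0.0007794)·(90) + (-0.0007206)·(295) = 296.03 m.
That is lower than the 296.31 m at BH-01, so the point is downgradient.

downgradient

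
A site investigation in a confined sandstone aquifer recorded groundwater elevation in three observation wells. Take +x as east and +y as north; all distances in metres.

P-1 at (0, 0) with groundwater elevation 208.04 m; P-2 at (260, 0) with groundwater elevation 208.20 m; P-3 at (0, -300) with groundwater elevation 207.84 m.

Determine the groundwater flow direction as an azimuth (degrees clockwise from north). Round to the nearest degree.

223°

∂h/∂x = (208.20 − 208.04) / (260 − 0) = +0.0006154
∂h/∂y = (207.84 − 208.04) / (-300 − 0) = +0.0006667
Flow direction (−∇h) has components (-0.0006154 E, -0.0006667 N).
Azimuth = atan2(E, N) = atan2(-0.0006154, -0.0006667) = 222.7° ≈ 223°.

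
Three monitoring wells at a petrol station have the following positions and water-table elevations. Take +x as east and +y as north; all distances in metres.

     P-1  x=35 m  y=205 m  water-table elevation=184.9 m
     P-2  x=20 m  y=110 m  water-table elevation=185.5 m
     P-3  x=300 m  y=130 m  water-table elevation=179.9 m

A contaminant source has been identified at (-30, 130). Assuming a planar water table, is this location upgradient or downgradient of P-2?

Differences from P-1: to P-2 (Δx, Δy, Δh) = (-15, -95, +0.6); to P-3 = (265, -75, -5.0).
Determinant of the coordinate differences = (-15)·(-75) − 265·(-95) = 26300.
∂h/∂x = [(+0.6)·(-75) − (-5.0)·(-95)] / 26300 = -0.01977
∂h/∂y = [(-15)·(-5.0) − 265·(+0.6)] / 26300 = -0.003194
Head at (-30, 130) = 184.9 + (-0.01977)·(-65) + (-0.003194)·(-75) = 186.42 m.
That is higher than the 185.5 m at P-2, so the point is upgradient.

upgradient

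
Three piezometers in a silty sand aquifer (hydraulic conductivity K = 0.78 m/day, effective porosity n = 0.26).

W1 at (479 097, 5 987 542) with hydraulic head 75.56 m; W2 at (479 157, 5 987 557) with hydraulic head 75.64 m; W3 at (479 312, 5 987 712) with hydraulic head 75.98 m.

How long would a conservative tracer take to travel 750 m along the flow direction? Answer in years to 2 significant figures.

440 years

Taking W1 as reference: W2−W1 = (60, 15, +0.08); W3−W1 = (215, 170, +0.42).
Solve a·Δx + b·Δy = Δh: det = 60·170 − 215·15 = 6975.
∂h/∂x = [(+0.08)·170 − (+0.42)·15] / 6975 = +0.001047
∂h/∂y = [60·(+0.42) − 215·(+0.08)] / 6975 = +0.001147
|∇h| = √(0.001047² + 0.001147²) = 0.001553
Seepage velocity v = K·i/n = 0.78 × 0.001553 / 0.26 = 0.004659 m/day.
t = 750 / 0.004659 = 1.61e+05 days = 441 years.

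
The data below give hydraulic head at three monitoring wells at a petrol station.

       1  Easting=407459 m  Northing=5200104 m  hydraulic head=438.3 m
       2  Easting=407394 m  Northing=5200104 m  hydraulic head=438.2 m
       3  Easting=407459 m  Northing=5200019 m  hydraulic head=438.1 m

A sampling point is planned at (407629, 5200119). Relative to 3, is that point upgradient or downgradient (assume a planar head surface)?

upgradient

∂h/∂x = (438.2 − 438.3) / (407394 − 407459) = +0.001538
∂h/∂y = (438.1 − 438.3) / (5200019 − 5200104) = +0.002353
Head at (407629, 5200119) = 438.3 + (+0.001538)·(170) + (+0.002353)·(15) = 438.60 m.
That is higher than the 438.1 m at 3, so the point is upgradient.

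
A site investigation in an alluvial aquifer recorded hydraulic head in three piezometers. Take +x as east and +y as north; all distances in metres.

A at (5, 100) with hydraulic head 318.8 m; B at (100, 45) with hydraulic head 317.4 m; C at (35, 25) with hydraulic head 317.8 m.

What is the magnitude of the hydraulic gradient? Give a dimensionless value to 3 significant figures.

0.0133

Differences from A: to B (Δx, Δy, Δh) = (95, -55, -1.4); to C = (30, -75, -1.0).
Determinant of the coordinate differences = 95·(-75) − 30·(-55) = -5475.
∂h/∂x = [(-1.4)·(-75) − (-1.0)·(-55)] / -5475 = -0.009132
∂h/∂y = [95·(-1.0) − 30·(-1.4)] / -5475 = +0.009680
|∇h| = √(-0.009132² + 0.009680²) = 0.01331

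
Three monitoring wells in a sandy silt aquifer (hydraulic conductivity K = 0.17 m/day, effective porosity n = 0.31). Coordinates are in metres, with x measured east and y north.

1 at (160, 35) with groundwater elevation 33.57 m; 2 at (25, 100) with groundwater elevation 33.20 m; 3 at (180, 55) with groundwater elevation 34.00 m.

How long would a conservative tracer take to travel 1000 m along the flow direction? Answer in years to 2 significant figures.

320 years

With h = a·x + b·y + c and 1 as origin, the differences give:
  (-135)·a + 65·b = -0.37
  20·a + 20·b = +0.43
Eliminate b (×20 and ×65, subtract): -4000·a = -35.350 → a = ∂h/∂x = +0.008837
Back-substitute: b = ∂h/∂y = +0.01266.
|∇h| = √(0.008837² + 0.01266²) = 0.01544
Seepage velocity v = K·i/n = 0.17 × 0.01544 / 0.31 = 0.008467 m/day.
t = 1000 / 0.008467 = 1.181e+05 days = 323 years.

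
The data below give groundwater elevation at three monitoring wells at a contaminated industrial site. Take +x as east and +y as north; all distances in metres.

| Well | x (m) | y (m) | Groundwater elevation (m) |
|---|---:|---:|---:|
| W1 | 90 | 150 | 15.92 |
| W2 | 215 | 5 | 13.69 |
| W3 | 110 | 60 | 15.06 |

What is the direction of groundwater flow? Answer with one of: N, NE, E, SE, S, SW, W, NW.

With h = a·x + b·y + c and W1 as origin, the differences give:
  125·a + (-145)·b = -2.23
  20·a + (-90)·b = -0.86
Eliminate b (×(-90) and ×(-145), subtract): -8350·a = 76.000 → a = ∂h/∂x = -0.009102
Back-substitute: b = ∂h/∂y = +0.007533.
Flow = −∇h = (+0.009102 east, -0.007533 north), which points southeast.

SE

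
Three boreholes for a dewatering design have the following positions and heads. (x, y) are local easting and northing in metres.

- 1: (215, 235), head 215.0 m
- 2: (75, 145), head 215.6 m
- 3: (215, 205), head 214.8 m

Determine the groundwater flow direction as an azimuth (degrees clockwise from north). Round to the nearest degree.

Differences from 1: to 2 (Δx, Δy, Δh) = (-140, -90, +0.6); to 3 = (0, -30, -0.2).
Determinant of the coordinate differences = (-140)·(-30) − 0·(-90) = 4200.
∂h/∂x = [(+0.6)·(-30) − (-0.2)·(-90)] / 4200 = -0.008571
∂h/∂y = [(-140)·(-0.2) − 0·(+0.6)] / 4200 = +0.006667
Flow direction (−∇h) has components (+0.008571 E, -0.006667 N).
Azimuth = atan2(E, N) = atan2(+0.008571, -0.006667) = 127.9° ≈ 128°.

128°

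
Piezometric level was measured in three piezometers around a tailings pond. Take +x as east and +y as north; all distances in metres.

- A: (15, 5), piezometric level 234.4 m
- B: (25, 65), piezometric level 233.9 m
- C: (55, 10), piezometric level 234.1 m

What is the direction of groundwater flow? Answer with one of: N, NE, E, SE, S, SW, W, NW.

With h = a·x + b·y + c and A as origin, the differences give:
  10·a + 60·b = -0.5
  40·a + 5·b = -0.3
Eliminate b (×5 and ×60, subtract): -2350·a = 15.50 → a = ∂h/∂x = -0.006596
Back-substitute: b = ∂h/∂y = -0.007234.
Flow = −∇h = (+0.006596 east, +0.007234 north), which points northeast.

NE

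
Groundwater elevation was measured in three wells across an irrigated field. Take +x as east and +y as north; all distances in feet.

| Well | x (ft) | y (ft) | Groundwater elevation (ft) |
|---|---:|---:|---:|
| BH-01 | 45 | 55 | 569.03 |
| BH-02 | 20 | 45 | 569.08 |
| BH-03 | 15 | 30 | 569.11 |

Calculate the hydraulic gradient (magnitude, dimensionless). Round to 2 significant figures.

With h = a·x + b·y + c and BH-01 as origin, the differences give:
  (-25)·a + (-10)·b = +0.05
  (-30)·a + (-25)·b = +0.08
Eliminate b (×(-25) and ×(-10), subtract): 325·a = -0.450 → a = ∂h/∂x = -0.001385
Back-substitute: b = ∂h/∂y = -0.001538.
|∇h| = √(-0.001385² + -0.001538²) = 0.00207

0.0021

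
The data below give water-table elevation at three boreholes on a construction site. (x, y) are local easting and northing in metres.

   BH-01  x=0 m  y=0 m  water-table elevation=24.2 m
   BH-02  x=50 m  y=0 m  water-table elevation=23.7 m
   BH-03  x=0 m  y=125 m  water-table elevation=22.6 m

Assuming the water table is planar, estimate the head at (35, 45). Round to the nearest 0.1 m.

∂h/∂x = (23.7 − 24.2) / (50 − 0) = -0.01000
∂h/∂y = (22.6 − 24.2) / (125 − 0) = -0.01280
h(35, 45) = 24.2 + (-0.01000)·(35) + (-0.01280)·(45) = 24.2 -0.350 -0.576 = 23.274 m.

23.3 m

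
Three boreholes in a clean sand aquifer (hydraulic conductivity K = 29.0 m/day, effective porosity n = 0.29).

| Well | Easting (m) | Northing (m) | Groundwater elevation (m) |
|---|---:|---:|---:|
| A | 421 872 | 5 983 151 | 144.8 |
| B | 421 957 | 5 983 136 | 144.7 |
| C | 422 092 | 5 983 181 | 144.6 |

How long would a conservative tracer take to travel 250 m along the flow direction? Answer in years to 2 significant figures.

5.1 years

Differences from A: to B (Δx, Δy, Δh) = (85, -15, -0.1); to C = (220, 30, -0.2).
Solve a·Δx + b·Δy = Δh: det = 85·30 − 220·(-15) = 5850.
∂h/∂x = [(-0.1)·30 − (-0.2)·(-15)] / 5850 = -0.001026
∂h/∂y = [85·(-0.2) − 220·(-0.1)] / 5850 = +0.0008547
|∇h| = √(-0.001026² + 0.0008547²) = 0.001335
Seepage velocity v = K·i/n = 29.0 × 0.001335 / 0.29 = 0.1335 m/day.
t = 250 / 0.1335 = 1873 days = 5.13 years.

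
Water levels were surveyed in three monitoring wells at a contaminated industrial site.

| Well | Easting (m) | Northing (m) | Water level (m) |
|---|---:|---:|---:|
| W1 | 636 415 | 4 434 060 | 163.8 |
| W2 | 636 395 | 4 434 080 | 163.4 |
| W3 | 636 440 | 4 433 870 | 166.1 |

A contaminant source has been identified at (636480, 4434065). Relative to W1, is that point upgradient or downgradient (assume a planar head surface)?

Three-point gradient (reference W1): Δ to W2 = (-20, 20, -0.4), Δ to W3 = (25, -190, +2.3).
∂h/∂x = +0.009091, ∂h/∂y = -0.01091 (det = 3300).
Head at (636480, 4434065) = 163.8 + (+0.009091)·(65) + (-0.01091)·(5) = 164.34 m.
That is higher than the 163.8 m at W1, so the point is upgradient.

upgradient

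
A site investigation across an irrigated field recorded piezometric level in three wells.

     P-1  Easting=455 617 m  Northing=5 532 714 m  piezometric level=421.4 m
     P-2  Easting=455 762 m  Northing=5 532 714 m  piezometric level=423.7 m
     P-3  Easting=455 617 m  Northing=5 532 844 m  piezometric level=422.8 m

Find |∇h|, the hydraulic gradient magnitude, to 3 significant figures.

0.0192

∂h/∂x = (423.7 − 421.4) / (455762 − 455617) = +0.01586
∂h/∂y = (422.8 − 421.4) / (5532844 − 5532714) = +0.01077
|∇h| = √(0.01586² + 0.01077²) = 0.01917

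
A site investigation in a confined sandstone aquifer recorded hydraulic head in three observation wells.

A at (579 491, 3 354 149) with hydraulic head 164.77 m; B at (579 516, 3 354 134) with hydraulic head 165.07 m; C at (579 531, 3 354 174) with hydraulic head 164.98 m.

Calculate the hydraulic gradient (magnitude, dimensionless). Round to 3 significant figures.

With h = a·x + b·y + c and A as origin, the differences give:
  25·a + (-15)·b = +0.30
  40·a + 25·b = +0.21
Eliminate b (×25 and ×(-15), subtract): 1225·a = 10.650 → a = ∂h/∂x = +0.008694
Back-substitute: b = ∂h/∂y = -0.005510.
|∇h| = √(0.008694² + -0.005510²) = 0.01029

0.0103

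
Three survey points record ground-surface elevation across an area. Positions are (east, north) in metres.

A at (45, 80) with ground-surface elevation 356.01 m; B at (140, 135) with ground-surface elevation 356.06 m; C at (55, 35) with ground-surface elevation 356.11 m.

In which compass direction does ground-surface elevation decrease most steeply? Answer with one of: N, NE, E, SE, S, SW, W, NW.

Taking A as reference: B−A = (95, 55, +0.05); C−A = (10, -45, +0.10).
Solve a·Δx + b·Δy = Δz: det = 95·(-45) − 10·55 = -4825.
∂z/∂x = [(+0.05)·(-45) − (+0.10)·55] / -4825 = +0.001606
∂z/∂y = [95·(+0.10) − 10·(+0.05)] / -4825 = -0.001865
Steepest decrease is along −∇f = (-0.001606 E, +0.001865 N) → northwest.

NW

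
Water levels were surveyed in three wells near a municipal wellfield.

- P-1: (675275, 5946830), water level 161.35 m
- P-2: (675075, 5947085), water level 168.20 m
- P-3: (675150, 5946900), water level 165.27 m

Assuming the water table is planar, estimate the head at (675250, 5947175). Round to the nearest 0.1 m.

With h = a·x + b·y + c and P-1 as origin, the differences give:
  (-200)·a + 255·b = +6.85
  (-125)·a + 70·b = +3.92
Eliminate b (×70 and ×255, subtract): 17875·a = -520.100 → a = ∂h/∂x = -0.02910
Back-substitute: b = ∂h/∂y = +0.004042.
h(675250, 5947175) = 161.35 + (-0.02910)·(-25) + (+0.004042)·(345) = 161.35 +0.727 +1.394 = 163.472 m.

163.5 m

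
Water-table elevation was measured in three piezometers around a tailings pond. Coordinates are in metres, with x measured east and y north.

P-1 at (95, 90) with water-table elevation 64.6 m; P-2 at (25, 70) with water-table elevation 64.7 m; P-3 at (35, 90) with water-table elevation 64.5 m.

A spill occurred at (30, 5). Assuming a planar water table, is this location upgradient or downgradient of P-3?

upgradient

Differences from P-1: to P-2 (Δx, Δy, Δh) = (-70, -20, +0.1); to P-3 = (-60, 0, -0.1).
Solve a·Δx + b·Δy = Δh: det = (-70)·0 − (-60)·(-20) = -1200.
∂h/∂x = [(+0.1)·0 − (-0.1)·(-20)] / -1200 = +0.001667
∂h/∂y = [(-70)·(-0.1) − (-60)·(+0.1)] / -1200 = -0.01083
Head at (30, 5) = 64.6 + (+0.001667)·(-65) + (-0.01083)·(-85) = 65.41 m.
That is higher than the 64.5 m at P-3, so the point is upgradient.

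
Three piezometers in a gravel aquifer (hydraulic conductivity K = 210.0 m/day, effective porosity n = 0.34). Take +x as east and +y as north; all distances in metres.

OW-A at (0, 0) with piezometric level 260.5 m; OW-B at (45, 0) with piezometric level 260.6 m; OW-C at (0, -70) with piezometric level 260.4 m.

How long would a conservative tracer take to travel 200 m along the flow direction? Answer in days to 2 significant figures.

∂h/∂x = (260.6 − 260.5) / (45 − 0) = +0.002222
∂h/∂y = (260.4 − 260.5) / (-70 − 0) = +0.001429
|∇h| = √(0.002222² + 0.001429²) = 0.002642
Seepage velocity v = K·i/n = 210.0 × 0.002642 / 0.34 = 1.632 m/day.
t = 200 / 1.632 = 122.5 days.

120 days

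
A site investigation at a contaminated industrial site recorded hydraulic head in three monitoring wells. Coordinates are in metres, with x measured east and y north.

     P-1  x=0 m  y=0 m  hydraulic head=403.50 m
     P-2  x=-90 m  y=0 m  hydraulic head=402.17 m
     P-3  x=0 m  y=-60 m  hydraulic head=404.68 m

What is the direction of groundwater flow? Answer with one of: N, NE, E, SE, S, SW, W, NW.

∂h/∂x = (402.17 − 403.50) / (-90 − 0) = +0.01478
∂h/∂y = (404.68 − 403.50) / (-60 − 0) = -0.01967
Flow = −∇h = (-0.01478 east, +0.01967 north), which points northwest.

NW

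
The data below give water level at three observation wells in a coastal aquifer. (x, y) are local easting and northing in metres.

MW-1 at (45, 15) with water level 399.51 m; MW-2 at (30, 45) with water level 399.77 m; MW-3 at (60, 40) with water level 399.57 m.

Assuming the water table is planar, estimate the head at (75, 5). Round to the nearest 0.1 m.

Differences from MW-1: to MW-2 (Δx, Δy, Δh) = (-15, 30, +0.26); to MW-3 = (15, 25, +0.06).
Determinant of the coordinate differences = (-15)·25 − 15·30 = -825.
∂h/∂x = [(+0.26)·25 − (+0.06)·30] / -825 = -0.005697
∂h/∂y = [(-15)·(+0.06) − 15·(+0.26)] / -825 = +0.005818
h(75, 5) = 399.51 + (-0.005697)·(30) + (+0.005818)·(-10) = 399.51 -0.171 -0.058 = 399.281 m.

399.3 m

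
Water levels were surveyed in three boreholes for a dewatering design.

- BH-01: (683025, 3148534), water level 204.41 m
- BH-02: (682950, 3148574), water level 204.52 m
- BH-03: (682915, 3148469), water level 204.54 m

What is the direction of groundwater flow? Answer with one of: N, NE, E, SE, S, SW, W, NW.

With h = a·x + b·y + c and BH-01 as origin, the differences give:
  (-75)·a + 40·b = +0.11
  (-110)·a + (-65)·b = +0.13
Eliminate b (×(-65) and ×40, subtract): 9275·a = -12.350 → a = ∂h/∂x = -0.001332
Back-substitute: b = ∂h/∂y = +0.0002534.
Flow = −∇h = (+0.001332 east, -0.0002534 north), which points east.

E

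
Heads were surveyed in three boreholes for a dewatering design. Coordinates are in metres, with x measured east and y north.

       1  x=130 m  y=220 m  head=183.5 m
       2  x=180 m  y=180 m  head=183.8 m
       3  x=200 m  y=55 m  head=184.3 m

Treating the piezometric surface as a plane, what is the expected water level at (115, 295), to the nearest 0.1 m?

183.2 m

Differences from 1: to 2 (Δx, Δy, Δh) = (50, -40, +0.3); to 3 = (70, -165, +0.8).
Solve a·Δx + b·Δy = Δh: det = 50·(-165) − 70·(-40) = -5450.
∂h/∂x = [(+0.3)·(-165) − (+0.8)·(-40)] / -5450 = +0.003211
∂h/∂y = [50·(+0.8) − 70·(+0.3)] / -5450 = -0.003486
h(115, 295) = 183.5 + (+0.003211)·(-15) + (-0.003486)·(75) = 183.5 -0.048 -0.261 = 183.190 m.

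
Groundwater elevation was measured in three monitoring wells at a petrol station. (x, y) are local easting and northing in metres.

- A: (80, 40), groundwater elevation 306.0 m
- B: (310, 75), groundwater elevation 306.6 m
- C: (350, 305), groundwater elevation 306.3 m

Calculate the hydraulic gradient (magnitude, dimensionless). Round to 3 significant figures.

Three-point gradient (reference A): Δ to B = (230, 35, +0.6), Δ to C = (270, 265, +0.3).
∂h/∂x = +0.002883, ∂h/∂y = -0.001806 (det = 51500).
|∇h| = √(0.002883² + -0.001806²) = 0.003402

0.00340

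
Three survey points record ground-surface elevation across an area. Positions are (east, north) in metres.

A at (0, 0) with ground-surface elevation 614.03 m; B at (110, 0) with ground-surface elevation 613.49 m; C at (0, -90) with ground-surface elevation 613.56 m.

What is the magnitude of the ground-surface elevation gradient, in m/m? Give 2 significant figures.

0.0072 m/m

∂z/∂x = (613.49 − 614.03) / (110 − 0) = -0.004909
∂z/∂y = (613.56 − 614.03) / (-90 − 0) = +0.005222
|∇f| = √(-0.004909² + 0.005222²) = 0.007167 m/m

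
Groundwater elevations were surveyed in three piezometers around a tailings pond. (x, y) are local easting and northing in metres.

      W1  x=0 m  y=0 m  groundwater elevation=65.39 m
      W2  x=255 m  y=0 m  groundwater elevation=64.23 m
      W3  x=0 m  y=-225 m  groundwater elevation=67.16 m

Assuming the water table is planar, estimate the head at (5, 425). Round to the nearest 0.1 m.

∂h/∂x = (64.23 − 65.39) / (255 − 0) = -0.004549
∂h/∂y = (67.16 − 65.39) / (-225 − 0) = -0.007867
h(5, 425) = 65.39 + (-0.004549)·(5) + (-0.007867)·(425) = 65.39 -0.023 -3.343 = 62.024 m.

62.0 m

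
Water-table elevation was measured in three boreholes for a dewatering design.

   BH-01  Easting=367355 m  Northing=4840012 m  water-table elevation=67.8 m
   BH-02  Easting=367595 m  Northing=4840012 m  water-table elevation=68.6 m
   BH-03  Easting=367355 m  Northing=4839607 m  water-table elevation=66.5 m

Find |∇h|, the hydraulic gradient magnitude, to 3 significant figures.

0.00463

∂h/∂x = (68.6 − 67.8) / (367595 − 367355) = +0.003333
∂h/∂y = (66.5 − 67.8) / (4839607 − 4840012) = +0.003210
|∇h| = √(0.003333² + 0.003210²) = 0.004627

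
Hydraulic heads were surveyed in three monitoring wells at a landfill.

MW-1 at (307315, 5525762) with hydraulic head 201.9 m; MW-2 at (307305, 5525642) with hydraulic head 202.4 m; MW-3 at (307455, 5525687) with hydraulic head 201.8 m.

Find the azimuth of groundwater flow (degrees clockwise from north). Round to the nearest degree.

With h = a·x + b·y + c and MW-1 as origin, the differences give:
  (-10)·a + (-120)·b = +0.5
  140·a + (-75)·b = -0.1
Eliminate b (×(-75) and ×(-120), subtract): 17550·a = -49.50 → a = ∂h/∂x = -0.002821
Back-substitute: b = ∂h/∂y = -0.003932.
Flow direction (−∇h) has components (+0.002821 E, +0.003932 N).
Azimuth = atan2(E, N) = atan2(+0.002821, +0.003932) = 35.7° ≈ 036°.

036°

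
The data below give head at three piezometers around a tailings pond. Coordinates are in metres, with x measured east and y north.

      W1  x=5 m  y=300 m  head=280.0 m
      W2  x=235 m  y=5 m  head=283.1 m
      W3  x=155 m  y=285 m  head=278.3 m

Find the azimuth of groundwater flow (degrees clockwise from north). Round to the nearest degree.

033°

Three-point gradient (reference W1): Δ to W2 = (230, -295, +3.1), Δ to W3 = (150, -15, -1.7).
∂h/∂x = -0.01343, ∂h/∂y = -0.02098 (det = 40800).
Flow direction (−∇h) has components (+0.01343 E, +0.02098 N).
Azimuth = atan2(E, N) = atan2(+0.01343, +0.02098) = 32.6° ≈ 033°.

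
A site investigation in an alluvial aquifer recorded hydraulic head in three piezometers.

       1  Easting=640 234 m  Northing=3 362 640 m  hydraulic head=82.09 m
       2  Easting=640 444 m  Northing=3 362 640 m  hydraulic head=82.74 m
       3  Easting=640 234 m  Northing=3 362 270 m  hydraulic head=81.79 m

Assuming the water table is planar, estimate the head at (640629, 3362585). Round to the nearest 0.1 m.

83.3 m

∂h/∂x = (82.74 − 82.09) / (640444 − 640234) = +0.003095
∂h/∂y = (81.79 − 82.09) / (3362270 − 3362640) = +0.0008108
h(640629, 3362585) = 82.09 + (+0.003095)·(395) + (+0.0008108)·(-55) = 82.09 +1.223 -0.045 = 83.268 m.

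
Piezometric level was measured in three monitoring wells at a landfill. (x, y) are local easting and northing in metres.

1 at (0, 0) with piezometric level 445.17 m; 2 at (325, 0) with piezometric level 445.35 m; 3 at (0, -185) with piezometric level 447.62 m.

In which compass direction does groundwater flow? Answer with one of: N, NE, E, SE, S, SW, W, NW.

N

∂h/∂x = (445.35 − 445.17) / (325 − 0) = +0.0005538
∂h/∂y = (447.62 − 445.17) / (-185 − 0) = -0.01324
Flow = −∇h = (-0.0005538 east, +0.01324 north), which points north.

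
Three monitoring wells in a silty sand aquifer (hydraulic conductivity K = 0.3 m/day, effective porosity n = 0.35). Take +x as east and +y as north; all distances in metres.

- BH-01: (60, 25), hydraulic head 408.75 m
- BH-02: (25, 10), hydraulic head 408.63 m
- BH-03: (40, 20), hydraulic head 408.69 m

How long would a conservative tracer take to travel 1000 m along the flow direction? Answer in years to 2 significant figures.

940 years

Differences from BH-01: to BH-02 (Δx, Δy, Δh) = (-35, -15, -0.12); to BH-03 = (-20, -5, -0.06).
Determinant of the coordinate differences = (-35)·(-5) − (-20)·(-15) = -125.
∂h/∂x = [(-0.12)·(-5) − (-0.06)·(-15)] / -125 = +0.002400
∂h/∂y = [(-35)·(-0.06) − (-20)·(-0.12)] / -125 = +0.002400
|∇h| = √(0.002400² + 0.002400²) = 0.003394
Seepage velocity v = K·i/n = 0.3 × 0.003394 / 0.35 = 0.002909 m/day.
t = 1000 / 0.002909 = 3.438e+05 days = 941 years.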